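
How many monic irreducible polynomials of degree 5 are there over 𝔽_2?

6

The number of monic irreducibles of degree 5 over GF(2) is (1/5)·Σ_{d∣5} μ(5/d) 2^d.
Divisors of 5: 1, 5; μ(5/d) for each: -1, 1.
Σ = − 2^1 + 2^5 = 30.
N = 30/5 = 6.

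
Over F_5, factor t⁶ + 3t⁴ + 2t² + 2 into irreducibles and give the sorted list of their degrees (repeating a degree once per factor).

Write f(t) = t⁶ + 3t⁴ + 2t² + 2.
Roots in F_5: f(0) = 2; f(1) = 3; f(2) = 2; f(3) = 2; f(4) = 3.
Complete factorization: f(t) = (t⁶ + 3t⁴ + 2t² + 2).
Factor degrees with multiplicity: 6 = 6.

6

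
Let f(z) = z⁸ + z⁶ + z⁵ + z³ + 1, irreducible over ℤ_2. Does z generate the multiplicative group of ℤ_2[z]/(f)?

Yes

|GF(2^8)^×| = 2^8 − 1 = 255. Prime factorization: 255 = 3·5·17.
f is primitive ⇔ z has order 255 in GF(2)[z]/(f), i.e. z^(255/q) ≠ 1 for each prime q | 255.
z^(85) mod f = z⁶ + z⁵ + z⁴ + z³ + z² + z + 1.
z^(51) mod f = z⁶ + z⁵ + z⁴ + z³.
z^(15) mod f = z⁷ + z⁵ + z⁴ + z² + 1.
None equal 1, so z has full order 255; f is primitive.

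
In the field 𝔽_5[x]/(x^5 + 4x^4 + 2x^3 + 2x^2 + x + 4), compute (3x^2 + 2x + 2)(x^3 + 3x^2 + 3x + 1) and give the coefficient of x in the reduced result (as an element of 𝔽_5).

Multiply in 𝔽_5[x]: (3x^2 + 2x + 2)·(x^3 + 3x^2 + 3x + 1) = 3x^5 + x^4 + 2x^3 + 3x + 2.
Reduce using x^5 ≡ x^4 + 3x^3 + 3x^2 + 4x + 1 (mod x^5 + 4x^4 + 2x^3 + 2x^2 + x + 4).
Reduced: 4x^4 + x^3 + 4x^2.

0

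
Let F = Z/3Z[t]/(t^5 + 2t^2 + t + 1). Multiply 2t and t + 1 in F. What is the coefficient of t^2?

Multiply in Z/3Z[t]: (2t)·(t + 1) = 2t^2 + 2t.
Reduced: 2t^2 + 2t.

2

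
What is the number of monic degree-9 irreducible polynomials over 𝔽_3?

x^(3^9) − x is the product of all monic irreducibles of degree dividing 9; Möbius inversion gives N = (1/9) Σ μ(9/d)·3^d.
Divisors of 9: 1, 3, 9; μ(9/d) for each: 0, -1, 1.
Σ = − 3^3 + 3^9 = 19656.
N = 19656/9 = 2184.

2184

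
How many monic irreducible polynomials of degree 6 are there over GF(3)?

Gauss's count: N_{3}(6) = (1/6) Σ_{d|6} μ(6/d)·3^d.
Divisors of 6: 1, 2, 3, 6; μ(6/d) for each: 1, -1, -1, 1.
Σ = 3^1 − 3^2 − 3^3 + 3^6 = 696.
N = 696/6 = 116.

116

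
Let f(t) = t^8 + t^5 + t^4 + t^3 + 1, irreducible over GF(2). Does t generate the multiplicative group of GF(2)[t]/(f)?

No

|GF(2^8)^×| = 2^8 − 1 = 255. Prime factorization: 255 = 3·5·17.
f is primitive ⇔ t has order 255 in GF(2)[t]/(f), i.e. t^(255/q) ≠ 1 for each prime q | 255.
t^(85) mod f = 1
t^(51) mod f = 1
t^(15) mod f = t^6 + t^3 + t^2 + t.
Since t^(85) = 1, the order of t divides 85 < 255; not primitive.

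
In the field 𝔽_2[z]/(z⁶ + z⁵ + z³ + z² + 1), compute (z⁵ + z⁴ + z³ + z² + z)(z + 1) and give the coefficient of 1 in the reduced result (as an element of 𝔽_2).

Multiply in 𝔽_2[z]: (z⁵ + z⁴ + z³ + z² + z)·(z + 1) = z⁶ + z.
Reduce using z⁶ ≡ z⁵ + z³ + z² + 1 (mod z⁶ + z⁵ + z³ + z² + 1).
Reduced: z⁵ + z³ + z² + z + 1.

1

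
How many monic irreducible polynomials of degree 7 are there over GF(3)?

x^(3^7) − x is the product of all monic irreducibles of degree dividing 7; Möbius inversion gives N = (1/7) Σ μ(7/d)·3^d.
Divisors of 7: 1, 7; μ(7/d) for each: -1, 1.
Σ = − 3^1 + 3^7 = 2184.
N = 2184/7 = 312.

312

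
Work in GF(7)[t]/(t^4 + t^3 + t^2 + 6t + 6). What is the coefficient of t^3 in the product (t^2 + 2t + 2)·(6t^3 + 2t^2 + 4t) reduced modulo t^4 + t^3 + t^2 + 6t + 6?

Multiply in GF(7)[t]: (t^2 + 2t + 2)·(6t^3 + 2t^2 + 4t) = 6t^5 + 6t^3 + 5t^2 + t.
Reduce using t^4 ≡ 6t^3 + 6t^2 + t + 1 (mod t^4 + t^3 + t^2 + 6t + 6).
Reduced: 6t^3 + 3t^2 + t + 1.

6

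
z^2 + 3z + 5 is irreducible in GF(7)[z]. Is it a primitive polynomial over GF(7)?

Write f(z) = z^2 + 3z + 5.
|GF(7^2)^×| = 7^2 − 1 = 48. Prime factorization: 48 = 2^4·3.
f is primitive ⇔ z has order 48 in GF(7)[z]/(f), i.e. z^(48/q) ≠ 1 for each prime q | 48.
z^(24) mod f = 6.
z^(16) mod f = 4.
None equal 1, so z has full order 48; f is primitive.

Yes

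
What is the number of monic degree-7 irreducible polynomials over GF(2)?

By the necklace-counting formula, N_2(7) = (1/7) Σ_{d|7} μ(7/d)·2^d.
Divisors of 7: 1, 7; μ(7/d) for each: -1, 1.
Σ = − 2^1 + 2^7 = 126.
N = 126/7 = 18.

18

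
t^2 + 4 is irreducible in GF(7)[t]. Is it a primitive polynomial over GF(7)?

Write f(t) = t^2 + 4.
|GF(7^2)^×| = 7^2 − 1 = 48. Prime factorization: 48 = 2^4·3.
f is primitive ⇔ t has order 48 in GF(7)[t]/(f), i.e. t^(48/q) ≠ 1 for each prime q | 48.
t^(24) mod f = 1
t^(16) mod f = 2.
Since t^(24) = 1, the order of t divides 24 < 48; not primitive.

No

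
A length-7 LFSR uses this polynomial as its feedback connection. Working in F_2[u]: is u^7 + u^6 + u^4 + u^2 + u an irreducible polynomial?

No

Write g(u) = u^7 + u^6 + u^4 + u^2 + u.
Check for roots in F_2: g(0) = 0 → root; g(1) = 1.
g(0) = 0, so (u) divides g(u); g is reducible.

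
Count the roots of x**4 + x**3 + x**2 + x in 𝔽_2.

Write h(x) = x**4 + x**3 + x**2 + x.
Evaluate at each of the 2 elements of 𝔽_2:
h(0) = 0 → root; h(1) = 0 → root.
Roots: {0, 1}.

2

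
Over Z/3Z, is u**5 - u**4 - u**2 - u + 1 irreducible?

Yes

Write m(u) = u**5 - u**4 - u**2 - u + 1.
Check for roots in Z/3Z: m(0) = 1; m(1) = 2; m(2) = 2.
No roots, so no linear factors.
Monic irreducibles of degree 2 over GF(3): u**2 + 1, u**2 + u - 1, u**2 - u - 1.
None of them divide m (all give nonzero remainder).
No irreducible factor of degree ≤ 2 exists, so m is irreducible over GF(3).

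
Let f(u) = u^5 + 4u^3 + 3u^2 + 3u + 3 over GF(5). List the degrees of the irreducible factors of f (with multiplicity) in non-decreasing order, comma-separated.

Roots in GF(5): f(0) = 3; f(1) = 4; f(2) = 0 → root; f(3) = 0 → root; f(4) = 3.
Linear factors from roots: (u + 3), (u + 2).
Complete factorization: f(u) = (u + 2)·(u + 3)·(u^3 + 3u + 3).
Factor degrees with multiplicity: 1 + 1 + 3 = 5.

1, 1, 3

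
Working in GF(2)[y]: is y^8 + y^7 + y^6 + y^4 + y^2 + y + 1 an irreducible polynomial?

Write f(y) = y^8 + y^7 + y^6 + y^4 + y^2 + y + 1.
Check for roots in GF(2): f(0) = 1; f(1) = 1.
No roots, so no linear factors.
Monic irreducibles of degree 2 over GF(2): y^2 + y + 1.
None of them divide f (all give nonzero remainder).
Monic irreducibles of degree 3 over GF(2): y^3 + y + 1, y^3 + y^2 + 1.
None of them divide f (all give nonzero remainder).
Monic irreducibles of degree 4 over GF(2): y^4 + y + 1, y^4 + y^3 + 1, y^4 + y^3 + y^2 + y + 1.
None of them divide f (all give nonzero remainder).
No irreducible factor of degree ≤ 4 exists, so f is irreducible over GF(2).

Yes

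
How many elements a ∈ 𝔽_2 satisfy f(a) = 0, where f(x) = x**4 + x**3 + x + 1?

Evaluate at each of the 2 elements of 𝔽_2:
f(0) = 1; f(1) = 0 → root.
Roots: {1}.

1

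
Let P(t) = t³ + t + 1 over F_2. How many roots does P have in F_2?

0

Evaluate at each of the 2 elements of F_2:
P(0) = 1; P(1) = 1.
No element is a root.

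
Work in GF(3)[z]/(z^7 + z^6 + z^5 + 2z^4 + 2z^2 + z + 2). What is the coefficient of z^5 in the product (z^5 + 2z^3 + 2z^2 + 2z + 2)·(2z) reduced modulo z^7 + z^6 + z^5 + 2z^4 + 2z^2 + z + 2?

Multiply in GF(3)[z]: (z^5 + 2z^3 + 2z^2 + 2z + 2)·(2z) = 2z^6 + z^4 + z^3 + z^2 + z.
Reduced: 2z^6 + z^4 + z^3 + z^2 + z.

0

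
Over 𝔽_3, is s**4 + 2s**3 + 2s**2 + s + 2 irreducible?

Write m(s) = s**4 + 2s**3 + 2s**2 + s + 2.
Check for roots in 𝔽_3: m(0) = 2; m(1) = 2; m(2) = 2.
No roots, so no linear factors.
Monic irreducibles of degree 2 over GF(3): s**2 + 1, s**2 + s + 2, s**2 + 2s + 2.
None of them divide m (all give nonzero remainder).
No irreducible factor of degree ≤ 2 exists, so m is irreducible over GF(3).

Yes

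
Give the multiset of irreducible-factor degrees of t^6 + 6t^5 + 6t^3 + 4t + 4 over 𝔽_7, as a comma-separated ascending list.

Write f(t) = t^6 + 6t^5 + 6t^3 + 4t + 4.
Linear factors from roots: (t + 6).
Complete factorization: f(t) = (t + 6)·(t^2 + 4t + 6)·(t^3 + 3t^2 + 3t + 4).
Factor degrees with multiplicity: 1 + 2 + 3 = 6.

1, 2, 3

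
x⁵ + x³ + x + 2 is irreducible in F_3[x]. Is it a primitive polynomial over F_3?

Write f(x) = x⁵ + x³ + x + 2.
|GF(3^5)^×| = 3^5 − 1 = 242. Prime factorization: 242 = 2·11^2.
f is primitive ⇔ x has order 242 in GF(3)[x]/(f), i.e. x^(242/q) ≠ 1 for each prime q | 242.
x^(121) mod f = 1
x^(22) mod f = x⁴ + x² + 2.
Since x^(121) = 1, the order of x divides 121 < 242; not primitive.

No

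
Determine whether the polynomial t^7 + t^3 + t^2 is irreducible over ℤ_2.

Write h(t) = t^7 + t^3 + t^2.
Check for roots in ℤ_2: h(0) = 0 → root; h(1) = 1.
h(0) = 0, so (t) divides h(t); h is reducible.

No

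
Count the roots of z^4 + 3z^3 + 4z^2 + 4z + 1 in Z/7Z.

0

Write f(z) = z^4 + 3z^3 + 4z^2 + 4z + 1.
Evaluate at each of the 7 elements of Z/7Z:
f(0) = 1; f(1) = 6; f(2) = 2; f(3) = 1; f(4) = 4; f(5) = 1; f(6) = 6.
No element is a root.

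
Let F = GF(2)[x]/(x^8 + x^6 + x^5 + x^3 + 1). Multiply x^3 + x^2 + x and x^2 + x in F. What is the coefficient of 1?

Multiply in GF(2)[x]: (x^3 + x^2 + x)·(x^2 + x) = x^5 + x^2.
Reduced: x^5 + x^2.

0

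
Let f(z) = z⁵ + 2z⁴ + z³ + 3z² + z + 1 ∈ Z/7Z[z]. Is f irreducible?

Check for roots in Z/7Z: f(0) = 1; f(1) = 2; f(2) = 3; f(3) = 1; f(4) = 1; f(5) = 3; f(6) = 3.
No roots, so no linear factors.
Degree-2 irreducible divisors: test the 21 monic irreducibles of degree 2 over GF(7).
None of them divide f (all give nonzero remainder).
No irreducible factor of degree ≤ 2 exists, so f is irreducible over GF(7).

Yes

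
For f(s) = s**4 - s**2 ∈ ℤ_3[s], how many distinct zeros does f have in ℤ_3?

3

Evaluate at each of the 3 elements of ℤ_3:
f(0) = 0 → root; f(1) = 0 → root; f(2) = 0 → root.
Roots: {0, 1, 2}.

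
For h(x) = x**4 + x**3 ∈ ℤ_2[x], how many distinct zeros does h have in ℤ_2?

Evaluate at each of the 2 elements of ℤ_2:
h(0) = 0 → root; h(1) = 0 → root.
Roots: {0, 1}.

2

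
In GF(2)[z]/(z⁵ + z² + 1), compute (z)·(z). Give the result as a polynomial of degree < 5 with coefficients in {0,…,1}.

Multiply in GF(2)[z]: (z)·(z) = z².
Reduced: z².

z^2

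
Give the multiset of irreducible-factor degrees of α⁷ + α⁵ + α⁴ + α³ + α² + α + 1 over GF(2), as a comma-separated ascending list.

Write h(α) = α⁷ + α⁵ + α⁴ + α³ + α² + α + 1.
Roots in GF(2): h(0) = 1; h(1) = 1.
Complete factorization: h(α) = (α⁷ + α⁵ + α⁴ + α³ + α² + α + 1).
Factor degrees with multiplicity: 7 = 7.

7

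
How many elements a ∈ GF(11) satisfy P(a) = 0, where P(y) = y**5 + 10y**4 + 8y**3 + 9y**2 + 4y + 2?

Evaluate at each of the 11 elements of GF(11):
P(0) = 2; P(1) = 1; P(2) = 5; P(3) = 0 → root; P(4) = 1; P(5) = 7; P(6) = 0 → root; P(7) = 10; P(8) = 4; P(9) = 6; P(10) = 8.
Roots: {3, 6}.

2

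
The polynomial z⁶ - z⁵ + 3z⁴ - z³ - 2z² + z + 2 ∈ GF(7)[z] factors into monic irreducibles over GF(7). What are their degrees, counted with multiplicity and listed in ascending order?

Write h(z) = z⁶ - z⁵ + 3z⁴ - z³ - 2z² + z + 2.
Complete factorization: h(z) = (z⁶ - z⁵ + 3z⁴ - z³ - 2z² + z + 2).
Factor degrees with multiplicity: 6 = 6.

6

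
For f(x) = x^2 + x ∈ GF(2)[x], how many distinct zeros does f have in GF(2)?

Evaluate at each of the 2 elements of GF(2):
f(0) = 0 → root; f(1) = 0 → root.
Roots: {0, 1}.

2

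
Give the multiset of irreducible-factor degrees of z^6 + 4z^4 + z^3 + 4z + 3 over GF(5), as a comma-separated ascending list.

1, 2, 3

Write f(z) = z^6 + 4z^4 + z^3 + 4z + 3.
Roots in GF(5): f(0) = 3; f(1) = 3; f(2) = 2; f(3) = 0 → root; f(4) = 3.
Linear factors from roots: (z + 2).
Complete factorization: f(z) = (z + 2)·(z^2 + z + 2)·(z^3 + 2z^2 + 4z + 2).
Factor degrees with multiplicity: 1 + 2 + 3 = 6.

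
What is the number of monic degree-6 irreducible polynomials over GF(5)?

x^(5^6) − x is the product of all monic irreducibles of degree dividing 6; Möbius inversion gives N = (1/6) Σ μ(6/d)·5^d.
Divisors of 6: 1, 2, 3, 6; μ(6/d) for each: 1, -1, -1, 1.
Σ = 5^1 − 5^2 − 5^3 + 5^6 = 15480.
N = 15480/6 = 2580.

2580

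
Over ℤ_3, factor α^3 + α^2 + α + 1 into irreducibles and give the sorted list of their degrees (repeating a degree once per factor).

1, 2

Write f(α) = α^3 + α^2 + α + 1.
Roots in ℤ_3: f(0) = 1; f(1) = 1; f(2) = 0 → root.
Linear factors from roots: (α + 1).
Complete factorization: f(α) = (α + 1)·(α^2 + 1).
Factor degrees with multiplicity: 1 + 2 = 3.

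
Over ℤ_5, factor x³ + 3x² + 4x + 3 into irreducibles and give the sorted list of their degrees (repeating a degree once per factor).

Write f(x) = x³ + 3x² + 4x + 3.
Roots in ℤ_5: f(0) = 3; f(1) = 1; f(2) = 1; f(3) = 4; f(4) = 1.
Complete factorization: f(x) = (x³ + 3x² + 4x + 3).
Factor degrees with multiplicity: 3 = 3.

3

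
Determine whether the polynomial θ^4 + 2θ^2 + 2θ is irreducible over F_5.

No

Write P(θ) = θ^4 + 2θ^2 + 2θ.
Check for roots in F_5: P(0) = 0 → root; P(1) = 0 → root; P(2) = 3; P(3) = 0 → root; P(4) = 1.
P(0) = 0, so (θ) divides P(θ); P is reducible.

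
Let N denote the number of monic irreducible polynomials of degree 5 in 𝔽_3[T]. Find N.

The number of monic irreducibles of degree 5 over GF(3) is (1/5)·Σ_{d∣5} μ(5/d) 3^d.
Divisors of 5: 1, 5; μ(5/d) for each: -1, 1.
Σ = − 3^1 + 3^5 = 240.
N = 240/5 = 48.

48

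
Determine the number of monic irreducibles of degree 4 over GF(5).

150

By the necklace-counting formula, N_5(4) = (1/4) Σ_{d|4} μ(4/d)·5^d.
Divisors of 4: 1, 2, 4; μ(4/d) for each: 0, -1, 1.
Σ = − 5^2 + 5^4 = 600.
N = 600/4 = 150.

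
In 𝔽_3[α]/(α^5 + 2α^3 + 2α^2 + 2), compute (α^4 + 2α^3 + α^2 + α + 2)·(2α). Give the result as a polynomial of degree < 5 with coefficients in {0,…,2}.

Multiply in 𝔽_3[α]: (α^4 + 2α^3 + α^2 + α + 2)·(2α) = 2α^5 + α^4 + 2α^3 + 2α^2 + α.
Reduce using α^5 ≡ α^3 + α^2 + 1 (mod α^5 + 2α^3 + 2α^2 + 2).
Reduced: α^4 + α^3 + α^2 + α + 2.

α^4 + α^3 + α^2 + α + 2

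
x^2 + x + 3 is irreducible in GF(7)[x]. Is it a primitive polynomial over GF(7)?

Yes

Write f(x) = x^2 + x + 3.
|GF(7^2)^×| = 7^2 − 1 = 48. Prime factorization: 48 = 2^4·3.
f is primitive ⇔ x has order 48 in GF(7)[x]/(f), i.e. x^(48/q) ≠ 1 for each prime q | 48.
x^(24) mod f = 6.
x^(16) mod f = 2.
None equal 1, so x has full order 48; f is primitive.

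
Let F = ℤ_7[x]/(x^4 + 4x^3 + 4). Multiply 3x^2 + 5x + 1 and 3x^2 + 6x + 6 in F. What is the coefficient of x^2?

2

Multiply in ℤ_7[x]: (3x^2 + 5x + 1)·(3x^2 + 6x + 6) = 2x^4 + 5x^3 + 2x^2 + x + 6.
Reduce using x^4 ≡ 3x^3 + 3 (mod x^4 + 4x^3 + 4).
Reduced: 4x^3 + 2x^2 + x + 5.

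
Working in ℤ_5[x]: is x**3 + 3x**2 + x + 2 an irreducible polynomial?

Yes

Write f(x) = x**3 + 3x**2 + x + 2.
Check for roots in ℤ_5: f(0) = 2; f(1) = 2; f(2) = 4; f(3) = 4; f(4) = 3.
No roots. A degree-3 polynomial over a field with no linear factor is irreducible.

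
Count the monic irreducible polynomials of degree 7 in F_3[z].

The number of monic irreducibles of degree 7 over GF(3) is (1/7)·Σ_{d∣7} μ(7/d) 3^d.
Divisors of 7: 1, 7; μ(7/d) for each: -1, 1.
Σ = − 3^1 + 3^7 = 2184.
N = 2184/7 = 312.

312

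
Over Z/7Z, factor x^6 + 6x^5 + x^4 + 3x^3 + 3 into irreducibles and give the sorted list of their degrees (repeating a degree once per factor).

Write h(x) = x^6 + 6x^5 + x^4 + 3x^3 + 3.
Linear factors from roots: (x + 6), (x + 4), (x + 2).
Complete factorization: h(x) = (x + 2)·(x + 4)·(x + 6)^2·(x^2 + 2x + 3).
Factor degrees with multiplicity: 1 + 1 + 1 + 1 + 2 = 6.

1, 1, 1, 1, 2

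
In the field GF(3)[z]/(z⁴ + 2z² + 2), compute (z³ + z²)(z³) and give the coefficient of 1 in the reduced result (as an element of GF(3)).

1

Multiply in GF(3)[z]: (z³ + z²)·(z³) = z⁶ + z⁵.
Reduce using z⁴ ≡ z² + 1 (mod z⁴ + 2z² + 2).
Reduced: z³ + 2z² + z + 1.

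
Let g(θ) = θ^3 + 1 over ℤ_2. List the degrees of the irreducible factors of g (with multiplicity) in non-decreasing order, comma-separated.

1, 2

Roots in ℤ_2: g(0) = 1; g(1) = 0 → root.
Linear factors from roots: (θ + 1).
Complete factorization: g(θ) = (θ + 1)·(θ^2 + θ + 1).
Factor degrees with multiplicity: 1 + 2 = 3.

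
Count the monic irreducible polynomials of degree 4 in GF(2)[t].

3

The number of monic irreducibles of degree 4 over GF(2) is (1/4)·Σ_{d∣4} μ(4/d) 2^d.
Divisors of 4: 1, 2, 4; μ(4/d) for each: 0, -1, 1.
Σ = − 2^2 + 2^4 = 12.
N = 12/4 = 3.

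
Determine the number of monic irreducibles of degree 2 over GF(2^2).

By the necklace-counting formula, N_4(2) = (1/2) Σ_{d|2} μ(2/d)·4^d.
Divisors of 2: 1, 2; μ(2/d) for each: -1, 1.
Σ = − 4^1 + 4^2 = 12.
N = 12/2 = 6.

6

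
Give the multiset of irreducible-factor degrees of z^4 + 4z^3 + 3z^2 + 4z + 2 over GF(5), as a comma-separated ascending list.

1, 1, 2

Write h(z) = z^4 + 4z^3 + 3z^2 + 4z + 2.
Roots in GF(5): h(0) = 2; h(1) = 4; h(2) = 0 → root; h(3) = 0 → root; h(4) = 3.
Linear factors from roots: (z + 3), (z + 2).
Complete factorization: h(z) = (z + 2)·(z + 3)·(z^2 + 4z + 2).
Factor degrees with multiplicity: 1 + 1 + 2 = 4.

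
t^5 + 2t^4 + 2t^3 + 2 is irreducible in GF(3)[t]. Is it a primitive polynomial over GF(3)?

Write f(t) = t^5 + 2t^4 + 2t^3 + 2.
|GF(3^5)^×| = 3^5 − 1 = 242. Prime factorization: 242 = 2·11^2.
f is primitive ⇔ t has order 242 in GF(3)[t]/(f), i.e. t^(242/q) ≠ 1 for each prime q | 242.
t^(121) mod f = 1
t^(22) mod f = t^4 + t^2 + t + 2.
Since t^(121) = 1, the order of t divides 121 < 242; not primitive.

No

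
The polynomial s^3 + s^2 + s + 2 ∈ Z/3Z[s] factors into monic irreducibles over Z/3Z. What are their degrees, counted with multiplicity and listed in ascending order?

3

Write h(s) = s^3 + s^2 + s + 2.
Roots in Z/3Z: h(0) = 2; h(1) = 2; h(2) = 1.
Complete factorization: h(s) = (s^3 + s^2 + s + 2).
Factor degrees with multiplicity: 3 = 3.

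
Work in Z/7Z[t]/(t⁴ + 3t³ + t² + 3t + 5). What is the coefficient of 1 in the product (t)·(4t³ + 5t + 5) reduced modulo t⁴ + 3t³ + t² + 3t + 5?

Multiply in Z/7Z[t]: (t)·(4t³ + 5t + 5) = 4t⁴ + 5t² + 5t.
Reduce using t⁴ ≡ 4t³ + 6t² + 4t + 2 (mod t⁴ + 3t³ + t² + 3t + 5).
Reduced: 2t³ + t² + 1.

1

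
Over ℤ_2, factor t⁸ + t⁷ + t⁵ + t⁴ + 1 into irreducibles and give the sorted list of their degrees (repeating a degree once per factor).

Write h(t) = t⁸ + t⁷ + t⁵ + t⁴ + 1.
Roots in ℤ_2: h(0) = 1; h(1) = 1.
Complete factorization: h(t) = (t⁸ + t⁷ + t⁵ + t⁴ + 1).
Factor degrees with multiplicity: 8 = 8.

8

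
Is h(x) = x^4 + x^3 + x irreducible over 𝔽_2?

Check for roots in 𝔽_2: h(0) = 0 → root; h(1) = 1.
h(0) = 0, so (x) divides h(x); h is reducible.

No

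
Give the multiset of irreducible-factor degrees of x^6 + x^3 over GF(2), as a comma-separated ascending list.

Write h(x) = x^6 + x^3.
Roots in GF(2): h(0) = 0 → root; h(1) = 0 → root.
Linear factors from roots: (x), (x + 1).
Complete factorization: h(x) = (x + 1)·(x)^3·(x^2 + x + 1).
Factor degrees with multiplicity: 1 + 1 + 1 + 1 + 2 = 6.

1, 1, 1, 1, 2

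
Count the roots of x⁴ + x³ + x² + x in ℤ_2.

Write g(x) = x⁴ + x³ + x² + x.
Evaluate at each of the 2 elements of ℤ_2:
g(0) = 0 → root; g(1) = 0 → root.
Roots: {0, 1}.

2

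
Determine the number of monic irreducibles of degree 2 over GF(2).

1

Gauss's count: N_{2}(2) = (1/2) Σ_{d|2} μ(2/d)·2^d.
Divisors of 2: 1, 2; μ(2/d) for each: -1, 1.
Σ = − 2^1 + 2^2 = 2.
N = 2/2 = 1.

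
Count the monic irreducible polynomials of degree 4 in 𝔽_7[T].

588

The number of monic irreducibles of degree 4 over GF(7) is (1/4)·Σ_{d∣4} μ(4/d) 7^d.
Divisors of 4: 1, 2, 4; μ(4/d) for each: 0, -1, 1.
Σ = − 7^2 + 7^4 = 2352.
N = 2352/4 = 588.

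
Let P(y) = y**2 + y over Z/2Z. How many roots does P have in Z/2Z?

2

Evaluate at each of the 2 elements of Z/2Z:
P(0) = 0 → root; P(1) = 0 → root.
Roots: {0, 1}.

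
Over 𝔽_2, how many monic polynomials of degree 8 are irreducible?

30

The number of monic irreducibles of degree 8 over GF(2) is (1/8)·Σ_{d∣8} μ(8/d) 2^d.
Divisors of 8: 1, 2, 4, 8; μ(8/d) for each: 0, 0, -1, 1.
Σ = − 2^4 + 2^8 = 240.
N = 240/8 = 30.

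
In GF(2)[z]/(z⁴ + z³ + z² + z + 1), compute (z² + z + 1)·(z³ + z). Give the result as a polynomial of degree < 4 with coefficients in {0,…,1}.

Multiply in GF(2)[z]: (z² + z + 1)·(z³ + z) = z⁵ + z⁴ + z² + z.
Reduce using z⁴ ≡ z³ + z² + z + 1 (mod z⁴ + z³ + z² + z + 1).
Reduced: z³.

z^3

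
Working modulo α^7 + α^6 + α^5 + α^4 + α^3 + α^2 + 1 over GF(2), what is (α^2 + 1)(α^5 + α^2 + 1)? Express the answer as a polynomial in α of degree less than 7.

α^6 + α^3 + α^2

Multiply in GF(2)[α]: (α^2 + 1)·(α^5 + α^2 + 1) = α^7 + α^5 + α^4 + 1.
Reduce using α^7 ≡ α^6 + α^5 + α^4 + α^3 + α^2 + 1 (mod α^7 + α^6 + α^5 + α^4 + α^3 + α^2 + 1).
Reduced: α^6 + α^3 + α^2.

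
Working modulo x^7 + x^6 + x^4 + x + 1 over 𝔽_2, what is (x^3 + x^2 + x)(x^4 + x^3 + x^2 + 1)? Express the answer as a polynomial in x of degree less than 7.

x^6 + x^5 + x^4 + x^2 + 1

Multiply in 𝔽_2[x]: (x^3 + x^2 + x)·(x^4 + x^3 + x^2 + 1) = x^7 + x^5 + x^2 + x.
Reduce using x^7 ≡ x^6 + x^4 + x + 1 (mod x^7 + x^6 + x^4 + x + 1).
Reduced: x^6 + x^5 + x^4 + x^2 + 1.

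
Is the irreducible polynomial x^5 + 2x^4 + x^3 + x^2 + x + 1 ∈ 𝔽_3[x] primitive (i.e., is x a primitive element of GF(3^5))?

Yes

Write f(x) = x^5 + 2x^4 + x^3 + x^2 + x + 1.
|GF(3^5)^×| = 3^5 − 1 = 242. Prime factorization: 242 = 2·11^2.
f is primitive ⇔ x has order 242 in GF(3)[x]/(f), i.e. x^(242/q) ≠ 1 for each prime q | 242.
x^(121) mod f = 2.
x^(22) mod f = 2x^4 + x^3 + 2.
None equal 1, so x has full order 242; f is primitive.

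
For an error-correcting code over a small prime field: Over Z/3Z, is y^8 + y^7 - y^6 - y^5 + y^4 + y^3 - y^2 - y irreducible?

No

Write m(y) = y^8 + y^7 - y^6 - y^5 + y^4 + y^3 - y^2 - y.
Check for roots in Z/3Z: m(0) = 0 → root; m(1) = 0 → root; m(2) = 0 → root.
m(0) = 0, so (y) divides m(y); m is reducible.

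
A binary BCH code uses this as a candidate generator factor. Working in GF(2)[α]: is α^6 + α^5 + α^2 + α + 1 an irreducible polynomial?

Write h(α) = α^6 + α^5 + α^2 + α + 1.
Check for roots in GF(2): h(0) = 1; h(1) = 1.
No roots, so no linear factors.
Monic irreducibles of degree 2 over GF(2): α^2 + α + 1.
None of them divide h (all give nonzero remainder).
Monic irreducibles of degree 3 over GF(2): α^3 + α + 1, α^3 + α^2 + 1.
None of them divide h (all give nonzero remainder).
No irreducible factor of degree ≤ 3 exists, so h is irreducible over GF(2).

Yes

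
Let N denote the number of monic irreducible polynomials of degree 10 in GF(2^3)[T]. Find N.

107370900

By the necklace-counting formula, N_8(10) = (1/10) Σ_{d|10} μ(10/d)·8^d.
Divisors of 10: 1, 2, 5, 10; μ(10/d) for each: 1, -1, -1, 1.
Σ = 8^1 − 8^2 − 8^5 + 8^10 = 1073709000.
N = 1073709000/10 = 107370900.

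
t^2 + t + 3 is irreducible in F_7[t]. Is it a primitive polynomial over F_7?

Yes

Write f(t) = t^2 + t + 3.
|GF(7^2)^×| = 7^2 − 1 = 48. Prime factorization: 48 = 2^4·3.
f is primitive ⇔ t has order 48 in GF(7)[t]/(f), i.e. t^(48/q) ≠ 1 for each prime q | 48.
t^(24) mod f = 6.
t^(16) mod f = 2.
None equal 1, so t has full order 48; f is primitive.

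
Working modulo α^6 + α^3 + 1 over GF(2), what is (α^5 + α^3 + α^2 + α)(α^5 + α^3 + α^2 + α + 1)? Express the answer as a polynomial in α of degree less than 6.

α^5 + α^4 + 1

Multiply in GF(2)[α]: (α^5 + α^3 + α^2 + α)·(α^5 + α^3 + α^2 + α + 1) = α^10 + α^6 + α^5 + α^4 + α^3 + α.
Reduce using α^6 ≡ α^3 + 1 (mod α^6 + α^3 + 1).
Reduced: α^5 + α^4 + 1.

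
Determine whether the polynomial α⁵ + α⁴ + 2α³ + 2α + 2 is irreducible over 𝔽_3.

Yes

Write P(α) = α⁵ + α⁴ + 2α³ + 2α + 2.
Check for roots in 𝔽_3: P(0) = 2; P(1) = 2; P(2) = 1.
No roots, so no linear factors.
Monic irreducibles of degree 2 over GF(3): α² + 1, α² + α + 2, α² + 2α + 2.
None of them divide P (all give nonzero remainder).
No irreducible factor of degree ≤ 2 exists, so P is irreducible over GF(3).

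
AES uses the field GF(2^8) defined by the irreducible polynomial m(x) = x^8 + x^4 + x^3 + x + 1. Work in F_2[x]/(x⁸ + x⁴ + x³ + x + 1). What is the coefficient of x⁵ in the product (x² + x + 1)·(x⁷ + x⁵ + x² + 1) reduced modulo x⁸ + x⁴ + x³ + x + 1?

Multiply in F_2[x]: (x² + x + 1)·(x⁷ + x⁵ + x² + 1) = x⁹ + x⁸ + x⁶ + x⁵ + x⁴ + x³ + x + 1.
Reduce using x⁸ ≡ x⁴ + x³ + x + 1 (mod x⁸ + x⁴ + x³ + x + 1).
Reduced: x⁶ + x⁴ + x² + x.

0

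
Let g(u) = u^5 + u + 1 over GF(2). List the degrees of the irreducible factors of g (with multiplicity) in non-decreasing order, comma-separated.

2, 3

Roots in GF(2): g(0) = 1; g(1) = 1.
Complete factorization: g(u) = (u^2 + u + 1)·(u^3 + u^2 + 1).
Factor degrees with multiplicity: 2 + 3 = 5.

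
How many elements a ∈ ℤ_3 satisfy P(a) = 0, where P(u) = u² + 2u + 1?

Evaluate at each of the 3 elements of ℤ_3:
P(0) = 1; P(1) = 1; P(2) = 0 → root.
Roots: {2}.

1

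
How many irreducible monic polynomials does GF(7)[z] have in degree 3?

112

Gauss's count: N_{7}(3) = (1/3) Σ_{d|3} μ(3/d)·7^d.
Divisors of 3: 1, 3; μ(3/d) for each: -1, 1.
Σ = − 7^1 + 7^3 = 336.
N = 336/3 = 112.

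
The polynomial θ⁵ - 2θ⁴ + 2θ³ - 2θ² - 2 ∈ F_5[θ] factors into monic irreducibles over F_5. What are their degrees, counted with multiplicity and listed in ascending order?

Write g(θ) = θ⁵ - 2θ⁴ + 2θ³ - 2θ² - 2.
Roots in F_5: g(0) = 3; g(1) = 2; g(2) = 1; g(3) = 0 → root; g(4) = 1.
Linear factors from roots: (θ + 2).
Complete factorization: g(θ) = (θ + 2)·(θ² - 2θ - 2)^2.
Factor degrees with multiplicity: 1 + 2 + 2 = 5.

1, 2, 2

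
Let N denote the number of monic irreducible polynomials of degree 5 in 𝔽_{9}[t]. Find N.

11808

x^(9^5) − x is the product of all monic irreducibles of degree dividing 5; Möbius inversion gives N = (1/5) Σ μ(5/d)·9^d.
Divisors of 5: 1, 5; μ(5/d) for each: -1, 1.
Σ = − 9^1 + 9^5 = 59040.
N = 59040/5 = 11808.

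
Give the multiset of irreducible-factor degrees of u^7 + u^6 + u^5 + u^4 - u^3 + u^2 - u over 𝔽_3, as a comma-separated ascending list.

Write h(u) = u^7 + u^6 + u^5 + u^4 - u^3 + u^2 - u.
Roots in 𝔽_3: h(0) = 0 → root; h(1) = 0 → root; h(2) = 0 → root.
Linear factors from roots: (u), (u - 1), (u + 1).
Complete factorization: h(u) = (u)·(u + 1)·(u - 1)·(u^2 - u - 1)^2.
Factor degrees with multiplicity: 1 + 1 + 1 + 2 + 2 = 7.

1, 1, 1, 2, 2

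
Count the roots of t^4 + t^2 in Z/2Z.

2

Write g(t) = t^4 + t^2.
Evaluate at each of the 2 elements of Z/2Z:
g(0) = 0 → root; g(1) = 0 → root.
Roots: {0, 1}.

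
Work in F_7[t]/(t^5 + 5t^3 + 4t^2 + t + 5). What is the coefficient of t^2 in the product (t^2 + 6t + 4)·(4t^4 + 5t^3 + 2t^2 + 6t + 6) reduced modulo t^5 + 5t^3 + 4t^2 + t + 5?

Multiply in F_7[t]: (t^2 + 6t + 4)·(4t^4 + 5t^3 + 2t^2 + 6t + 6) = 4t^6 + t^5 + 6t^4 + 3t^3 + t^2 + 4t + 3.
Reduce using t^5 ≡ 2t^3 + 3t^2 + 6t + 2 (mod t^5 + 5t^3 + 4t^2 + t + 5).
Reduced: 3t^3 + 4t + 5.

0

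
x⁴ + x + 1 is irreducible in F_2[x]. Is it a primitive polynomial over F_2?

Yes

Write f(x) = x⁴ + x + 1.
|GF(2^4)^×| = 2^4 − 1 = 15. Prime factorization: 15 = 3·5.
f is primitive ⇔ x has order 15 in GF(2)[x]/(f), i.e. x^(15/q) ≠ 1 for each prime q | 15.
x^(5) mod f = x² + x.
x^(3) mod f = x³.
None equal 1, so x has full order 15; f is primitive.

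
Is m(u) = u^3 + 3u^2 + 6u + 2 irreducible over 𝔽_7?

Yes

Check for roots in 𝔽_7: m(0) = 2; m(1) = 5; m(2) = 6; m(3) = 4; m(4) = 5; m(5) = 1; m(6) = 5.
No roots. A degree-3 polynomial over a field with no linear factor is irreducible.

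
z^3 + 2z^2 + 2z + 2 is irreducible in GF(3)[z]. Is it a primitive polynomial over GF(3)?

No

Write f(z) = z^3 + 2z^2 + 2z + 2.
|GF(3^3)^×| = 3^3 − 1 = 26. Prime factorization: 26 = 2·13.
f is primitive ⇔ z has order 26 in GF(3)[z]/(f), i.e. z^(26/q) ≠ 1 for each prime q | 26.
z^(13) mod f = 1
z^(2) mod f = z^2.
Since z^(13) = 1, the order of z divides 13 < 26; not primitive.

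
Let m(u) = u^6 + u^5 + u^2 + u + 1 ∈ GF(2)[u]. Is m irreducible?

Yes

Check for roots in GF(2): m(0) = 1; m(1) = 1.
No roots, so no linear factors.
Monic irreducibles of degree 2 over GF(2): u^2 + u + 1.
None of them divide m (all give nonzero remainder).
Monic irreducibles of degree 3 over GF(2): u^3 + u + 1, u^3 + u^2 + 1.
None of them divide m (all give nonzero remainder).
No irreducible factor of degree ≤ 3 exists, so m is irreducible over GF(2).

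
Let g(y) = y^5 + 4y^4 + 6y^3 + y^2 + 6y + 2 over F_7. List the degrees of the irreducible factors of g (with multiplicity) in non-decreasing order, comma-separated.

Complete factorization: g(y) = (y^2 + 4y + 1)·(y^3 + 5y + 2).
Factor degrees with multiplicity: 2 + 3 = 5.

2, 3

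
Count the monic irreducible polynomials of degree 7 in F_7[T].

By the necklace-counting formula, N_7(7) = (1/7) Σ_{d|7} μ(7/d)·7^d.
Divisors of 7: 1, 7; μ(7/d) for each: -1, 1.
Σ = − 7^1 + 7^7 = 823536.
N = 823536/7 = 117648.

117648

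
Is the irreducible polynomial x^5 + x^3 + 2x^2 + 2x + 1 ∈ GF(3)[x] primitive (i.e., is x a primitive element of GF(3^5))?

Write f(x) = x^5 + x^3 + 2x^2 + 2x + 1.
|GF(3^5)^×| = 3^5 − 1 = 242. Prime factorization: 242 = 2·11^2.
f is primitive ⇔ x has order 242 in GF(3)[x]/(f), i.e. x^(242/q) ≠ 1 for each prime q | 242.
x^(121) mod f = 2.
x^(22) mod f = x + 1.
None equal 1, so x has full order 242; f is primitive.

Yes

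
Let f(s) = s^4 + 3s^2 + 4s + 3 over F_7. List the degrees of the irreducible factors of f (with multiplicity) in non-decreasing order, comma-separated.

4

Complete factorization: f(s) = (s^4 + 3s^2 + 4s + 3).
Factor degrees with multiplicity: 4 = 4.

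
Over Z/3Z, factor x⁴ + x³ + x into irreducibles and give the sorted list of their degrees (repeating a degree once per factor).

1, 1, 2

Write f(x) = x⁴ + x³ + x.
Roots in Z/3Z: f(0) = 0 → root; f(1) = 0 → root; f(2) = 2.
Linear factors from roots: (x), (x + 2).
Complete factorization: f(x) = (x)·(x + 2)·(x² + 2x + 2).
Factor degrees with multiplicity: 1 + 1 + 2 = 4.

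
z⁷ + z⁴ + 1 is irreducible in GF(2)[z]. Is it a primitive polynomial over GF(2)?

Yes

Write f(z) = z⁷ + z⁴ + 1.
|GF(2^7)^×| = 2^7 − 1 = 127. Prime factorization: 127 = 127.
f is primitive ⇔ z has order 127 in GF(2)[z]/(f), i.e. z^(127/q) ≠ 1 for each prime q | 127.
z^(1) mod f = z.
None equal 1, so z has full order 127; f is primitive.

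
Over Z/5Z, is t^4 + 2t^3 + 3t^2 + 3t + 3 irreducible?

Write f(t) = t^4 + 2t^3 + 3t^2 + 3t + 3.
Check for roots in Z/5Z: f(0) = 3; f(1) = 2; f(2) = 3; f(3) = 4; f(4) = 2.
No roots, so no linear factors.
Degree-2 irreducible divisors: test the 10 monic irreducibles of degree 2 over GF(5).
None of them divide f (all give nonzero remainder).
No irreducible factor of degree ≤ 2 exists, so f is irreducible over GF(5).

Yes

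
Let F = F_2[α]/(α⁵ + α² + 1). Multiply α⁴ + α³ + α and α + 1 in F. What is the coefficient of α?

Multiply in F_2[α]: (α⁴ + α³ + α)·(α + 1) = α⁵ + α³ + α² + α.
Reduce using α⁵ ≡ α² + 1 (mod α⁵ + α² + 1).
Reduced: α³ + α + 1.

1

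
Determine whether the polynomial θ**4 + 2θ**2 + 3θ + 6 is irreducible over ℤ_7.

Yes

Write g(θ) = θ**4 + 2θ**2 + 3θ + 6.
Check for roots in ℤ_7: g(0) = 6; g(1) = 5; g(2) = 1; g(3) = 2; g(4) = 5; g(5) = 3; g(6) = 6.
No roots, so no linear factors.
Degree-2 irreducible divisors: test the 21 monic irreducibles of degree 2 over GF(7).
None of them divide g (all give nonzero remainder).
No irreducible factor of degree ≤ 2 exists, so g is irreducible over GF(7).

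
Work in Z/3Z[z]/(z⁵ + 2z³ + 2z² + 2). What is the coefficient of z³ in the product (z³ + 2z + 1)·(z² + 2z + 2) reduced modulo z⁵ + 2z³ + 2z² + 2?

Multiply in Z/3Z[z]: (z³ + 2z + 1)·(z² + 2z + 2) = z⁵ + 2z⁴ + z³ + 2z² + 2.
Reduce using z⁵ ≡ z³ + z² + 1 (mod z⁵ + 2z³ + 2z² + 2).
Reduced: 2z⁴ + 2z³.

2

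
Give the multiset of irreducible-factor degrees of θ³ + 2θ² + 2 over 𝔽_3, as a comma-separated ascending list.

Write g(θ) = θ³ + 2θ² + 2.
Roots in 𝔽_3: g(0) = 2; g(1) = 2; g(2) = 0 → root.
Linear factors from roots: (θ + 1).
Complete factorization: g(θ) = (θ + 1)·(θ² + θ + 2).
Factor degrees with multiplicity: 1 + 2 = 3.

1, 2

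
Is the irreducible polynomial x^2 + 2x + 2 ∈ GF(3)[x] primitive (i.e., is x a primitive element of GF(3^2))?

Write f(x) = x^2 + 2x + 2.
|GF(3^2)^×| = 3^2 − 1 = 8. Prime factorization: 8 = 2^3.
f is primitive ⇔ x has order 8 in GF(3)[x]/(f), i.e. x^(8/q) ≠ 1 for each prime q | 8.
x^(4) mod f = 2.
None equal 1, so x has full order 8; f is primitive.

Yes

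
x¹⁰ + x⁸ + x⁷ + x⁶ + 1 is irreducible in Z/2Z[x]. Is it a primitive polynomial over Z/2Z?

No

Write f(x) = x¹⁰ + x⁸ + x⁷ + x⁶ + 1.
|GF(2^10)^×| = 2^10 − 1 = 1023. Prime factorization: 1023 = 3·11·31.
f is primitive ⇔ x has order 1023 in GF(2)[x]/(f), i.e. x^(1023/q) ≠ 1 for each prime q | 1023.
x^(341) mod f = 1
x^(93) mod f = x⁵ + x⁴ + 1.
x^(33) mod f = x⁹ + x⁷ + x⁶ + x³ + x² + x.
Since x^(341) = 1, the order of x divides 341 < 1023; not primitive.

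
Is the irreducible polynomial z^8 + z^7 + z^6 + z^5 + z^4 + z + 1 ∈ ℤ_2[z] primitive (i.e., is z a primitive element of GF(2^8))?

No

Write f(z) = z^8 + z^7 + z^6 + z^5 + z^4 + z + 1.
|GF(2^8)^×| = 2^8 − 1 = 255. Prime factorization: 255 = 3·5·17.
f is primitive ⇔ z has order 255 in GF(2)[z]/(f), i.e. z^(255/q) ≠ 1 for each prime q | 255.
z^(85) mod f = z^6 + z^5 + z^4.
z^(51) mod f = 1
z^(15) mod f = z^7 + z^4 + z^3 + 1.
Since z^(51) = 1, the order of z divides 51 < 255; not primitive.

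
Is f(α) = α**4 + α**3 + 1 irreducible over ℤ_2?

Yes

Check for roots in ℤ_2: f(0) = 1; f(1) = 1.
No roots, so no linear factors.
Monic irreducibles of degree 2 over GF(2): α**2 + α + 1.
None of them divide f (all give nonzero remainder).
No irreducible factor of degree ≤ 2 exists, so f is irreducible over GF(2).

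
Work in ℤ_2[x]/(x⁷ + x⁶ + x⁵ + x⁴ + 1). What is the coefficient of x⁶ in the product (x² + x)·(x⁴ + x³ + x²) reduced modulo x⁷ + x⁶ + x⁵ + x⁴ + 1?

1

Multiply in ℤ_2[x]: (x² + x)·(x⁴ + x³ + x²) = x⁶ + x³.
Reduced: x⁶ + x³.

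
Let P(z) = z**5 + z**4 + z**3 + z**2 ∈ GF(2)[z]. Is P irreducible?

Check for roots in GF(2): P(0) = 0 → root; P(1) = 0 → root.
P(0) = 0, so (z) divides P(z); P is reducible.

No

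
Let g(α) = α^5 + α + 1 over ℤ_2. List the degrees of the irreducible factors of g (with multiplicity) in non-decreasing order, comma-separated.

2, 3

Roots in ℤ_2: g(0) = 1; g(1) = 1.
Complete factorization: g(α) = (α^2 + α + 1)·(α^3 + α^2 + 1).
Factor degrees with multiplicity: 2 + 3 = 5.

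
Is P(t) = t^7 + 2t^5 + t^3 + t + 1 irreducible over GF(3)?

No

Check for roots in GF(3): P(0) = 1; P(1) = 0 → root; P(2) = 2.
P(1) = 0, so (t − 1) divides P(t); P is reducible.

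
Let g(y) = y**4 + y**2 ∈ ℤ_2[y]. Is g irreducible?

Check for roots in ℤ_2: g(0) = 0 → root; g(1) = 0 → root.
g(0) = 0, so (y) divides g(y); g is reducible.

No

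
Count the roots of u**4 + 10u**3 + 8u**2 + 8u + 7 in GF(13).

0

Write f(u) = u**4 + 10u**3 + 8u**2 + 8u + 7.
Evaluate at each of the 13 elements of GF(13):
f(0) = 7; f(1) = 8; f(2) = 8; f(3) = 12; f(4) = 10; f(5) = 3; f(6) = 3; f(7) = 7; f(8) = 10; f(9) = 5; f(10) = 9; f(11) = 11; f(12) = 11.
No element is a root.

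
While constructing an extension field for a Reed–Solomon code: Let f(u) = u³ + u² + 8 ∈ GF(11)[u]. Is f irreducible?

Check each element of GF(11) for a root: f(0)=8, f(1)=10, f(2)=9, f(3)=0, f(4)=0, f(5)=4, f(6)=7, f(7)=4, f(8)=1, f(9)=4, f(10)=8.
f(3) = 0, so (u − 3) divides f(u); f is reducible.

No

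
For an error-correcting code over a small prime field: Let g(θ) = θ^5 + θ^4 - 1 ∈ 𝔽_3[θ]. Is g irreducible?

Yes

Check for roots in 𝔽_3: g(0) = 2; g(1) = 1; g(2) = 2.
No roots, so no linear factors.
Monic irreducibles of degree 2 over GF(3): θ^2 + 1, θ^2 + θ - 1, θ^2 - θ - 1.
None of them divide g (all give nonzero remainder).
No irreducible factor of degree ≤ 2 exists, so g is irreducible over GF(3).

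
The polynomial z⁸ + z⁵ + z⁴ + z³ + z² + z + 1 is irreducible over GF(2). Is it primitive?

No

Write f(z) = z⁸ + z⁵ + z⁴ + z³ + z² + z + 1.
|GF(2^8)^×| = 2^8 − 1 = 255. Prime factorization: 255 = 3·5·17.
f is primitive ⇔ z has order 255 in GF(2)[z]/(f), i.e. z^(255/q) ≠ 1 for each prime q | 255.
z^(85) mod f = 1
z^(51) mod f = z⁷ + z⁵ + z³ + z² + z + 1.
z^(15) mod f = z⁶ + z³ + z + 1.
Since z^(85) = 1, the order of z divides 85 < 255; not primitive.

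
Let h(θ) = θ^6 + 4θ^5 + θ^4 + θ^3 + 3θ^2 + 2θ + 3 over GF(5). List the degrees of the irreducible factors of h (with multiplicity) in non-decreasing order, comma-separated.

1, 1, 1, 1, 2

Roots in GF(5): h(0) = 3; h(1) = 0 → root; h(2) = 0 → root; h(3) = 0 → root; h(4) = 1.
Linear factors from roots: (θ + 4), (θ + 3), (θ + 2).
Complete factorization: h(θ) = (θ + 2)·(θ + 4)·(θ + 3)^2·(θ^2 + 2θ + 4).
Factor degrees with multiplicity: 1 + 1 + 1 + 1 + 2 = 6.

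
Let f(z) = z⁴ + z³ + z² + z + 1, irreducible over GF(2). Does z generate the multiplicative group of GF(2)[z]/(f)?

No

|GF(2^4)^×| = 2^4 − 1 = 15. Prime factorization: 15 = 3·5.
f is primitive ⇔ z has order 15 in GF(2)[z]/(f), i.e. z^(15/q) ≠ 1 for each prime q | 15.
z^(5) mod f = 1
z^(3) mod f = z³.
Since z^(5) = 1, the order of z divides 5 < 15; not primitive.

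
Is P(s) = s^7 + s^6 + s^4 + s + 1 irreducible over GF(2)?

Check for roots in GF(2): P(0) = 1; P(1) = 1.
No roots, so no linear factors.
Monic irreducibles of degree 2 over GF(2): s^2 + s + 1.
None of them divide P (all give nonzero remainder).
Monic irreducibles of degree 3 over GF(2): s^3 + s + 1, s^3 + s^2 + 1.
None of them divide P (all give nonzero remainder).
No irreducible factor of degree ≤ 3 exists, so P is irreducible over GF(2).

Yes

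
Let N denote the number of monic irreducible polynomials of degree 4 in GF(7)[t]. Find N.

Gauss's count: N_{7}(4) = (1/4) Σ_{d|4} μ(4/d)·7^d.
Divisors of 4: 1, 2, 4; μ(4/d) for each: 0, -1, 1.
Σ = − 7^2 + 7^4 = 2352.
N = 2352/4 = 588.

588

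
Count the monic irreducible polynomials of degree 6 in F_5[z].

2580

x^(5^6) − x is the product of all monic irreducibles of degree dividing 6; Möbius inversion gives N = (1/6) Σ μ(6/d)·5^d.
Divisors of 6: 1, 2, 3, 6; μ(6/d) for each: 1, -1, -1, 1.
Σ = 5^1 − 5^2 − 5^3 + 5^6 = 15480.
N = 15480/6 = 2580.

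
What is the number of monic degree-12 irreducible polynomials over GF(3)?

44220

The number of monic irreducibles of degree 12 over GF(3) is (1/12)·Σ_{d∣12} μ(12/d) 3^d.
Divisors of 12: 1, 2, 3, 4, 6, 12; μ(12/d) for each: 0, 1, 0, -1, -1, 1.
Σ = 3^2 − 3^4 − 3^6 + 3^12 = 530640.
N = 530640/12 = 44220.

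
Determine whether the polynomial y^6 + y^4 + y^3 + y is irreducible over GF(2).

No

Write h(y) = y^6 + y^4 + y^3 + y.
Check for roots in GF(2): h(0) = 0 → root; h(1) = 0 → root.
h(0) = 0, so (y) divides h(y); h is reducible.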